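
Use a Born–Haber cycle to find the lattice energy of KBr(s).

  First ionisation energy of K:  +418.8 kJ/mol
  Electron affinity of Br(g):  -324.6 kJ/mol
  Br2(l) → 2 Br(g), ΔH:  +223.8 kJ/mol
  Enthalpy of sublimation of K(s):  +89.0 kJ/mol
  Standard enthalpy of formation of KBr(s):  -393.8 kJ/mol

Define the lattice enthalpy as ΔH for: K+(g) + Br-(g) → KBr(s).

U = -688.9 kJ/mol

ΔHf° = 1·ΔHsub + 1·(ΣIE) + 1/2·D(Br2) + 1·EA + U
-393.8 = 1·(+89.0) + 1·(+418.8) + 1/2·(+223.8) + 1·(-324.6) + U
U = -393.8 − (+295.1) = -688.9 kJ/mol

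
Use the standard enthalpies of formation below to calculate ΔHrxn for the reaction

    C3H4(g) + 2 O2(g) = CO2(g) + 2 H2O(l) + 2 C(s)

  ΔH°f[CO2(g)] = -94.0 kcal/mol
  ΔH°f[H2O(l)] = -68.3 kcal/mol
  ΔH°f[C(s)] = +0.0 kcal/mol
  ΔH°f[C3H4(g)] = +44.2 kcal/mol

Products: 1·(-94.0) + 2·(-68.3) + 2·(+0.0) = -230.6
Reactants: 1·(+44.2) + 2·(+0.0) = +44.2
ΔHrxn = (-230.6) − (+44.2) = -274.8 kcal/mol

ΔHrxn = -274.8 kcal/mol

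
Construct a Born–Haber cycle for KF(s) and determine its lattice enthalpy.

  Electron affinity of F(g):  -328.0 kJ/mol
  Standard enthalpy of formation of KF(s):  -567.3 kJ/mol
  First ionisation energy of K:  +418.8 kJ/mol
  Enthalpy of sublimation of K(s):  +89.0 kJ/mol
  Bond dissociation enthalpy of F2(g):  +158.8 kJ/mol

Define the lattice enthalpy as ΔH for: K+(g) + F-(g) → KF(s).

U = -826.5 kJ/mol

ΔHf° = 1·ΔHsub + 1·(ΣIE) + 1/2·D(F2) + 1·EA + U
-567.3 = 1·(+89.0) + 1·(+418.8) + 1/2·(+158.8) + 1·(-328.0) + U
U = -567.3 − (+259.2) = -826.5 kJ/mol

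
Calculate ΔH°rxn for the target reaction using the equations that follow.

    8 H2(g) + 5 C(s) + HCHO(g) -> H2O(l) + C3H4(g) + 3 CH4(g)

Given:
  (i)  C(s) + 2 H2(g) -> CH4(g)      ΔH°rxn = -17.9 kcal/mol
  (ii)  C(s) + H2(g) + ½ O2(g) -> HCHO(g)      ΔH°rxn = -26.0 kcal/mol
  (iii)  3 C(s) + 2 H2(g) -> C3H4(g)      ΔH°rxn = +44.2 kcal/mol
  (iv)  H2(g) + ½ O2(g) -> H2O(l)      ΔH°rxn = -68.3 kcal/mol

ΔH°rxn = -51.8 kcal/mol

(i) × 3: (3)·(-17.9) = -53.7 kcal/mol
(ii) reversed: +26.0 kcal/mol
(iii) as written: +44.2 kcal/mol
(iv) as written: -68.3 kcal/mol
Summing the manipulated equations, ΔH°rxn = (-53.7) + (+26.0) + (+44.2) + (-68.3) = -51.8 kcal/mol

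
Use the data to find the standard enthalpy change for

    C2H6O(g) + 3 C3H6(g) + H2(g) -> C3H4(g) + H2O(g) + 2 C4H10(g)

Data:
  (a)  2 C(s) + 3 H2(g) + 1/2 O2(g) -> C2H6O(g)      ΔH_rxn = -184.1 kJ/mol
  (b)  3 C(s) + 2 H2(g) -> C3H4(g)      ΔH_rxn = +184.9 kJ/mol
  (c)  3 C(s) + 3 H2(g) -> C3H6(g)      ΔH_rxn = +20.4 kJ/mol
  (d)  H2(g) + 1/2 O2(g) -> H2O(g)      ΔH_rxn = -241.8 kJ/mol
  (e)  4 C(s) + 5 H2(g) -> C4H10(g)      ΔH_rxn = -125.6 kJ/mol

(a) reversed: +184.1 kJ/mol
(b) as written: +184.9 kJ/mol
(c) reversed and × 3: (-3)·(+20.4) = -61.2 kJ/mol
(d) as written: -241.8 kJ/mol
(e) × 2: (2)·(-125.6) = -251.2 kJ/mol
By Hess's law, ΔH_rxn = (+184.1) + (+184.9) + (-61.2) + (-241.8) + (-251.2) = -185.2 kJ/mol

ΔH_rxn = -185.2 kJ/mol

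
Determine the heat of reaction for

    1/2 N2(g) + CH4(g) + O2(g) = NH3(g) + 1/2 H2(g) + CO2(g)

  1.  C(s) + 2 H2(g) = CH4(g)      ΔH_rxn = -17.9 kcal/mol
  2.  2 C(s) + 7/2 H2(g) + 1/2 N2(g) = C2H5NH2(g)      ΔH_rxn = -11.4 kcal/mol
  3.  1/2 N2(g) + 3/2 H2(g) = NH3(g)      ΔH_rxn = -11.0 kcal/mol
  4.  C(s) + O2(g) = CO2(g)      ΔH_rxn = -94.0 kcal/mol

ΔH_rxn = -87.1 kcal/mol

eq. 1 reversed (CH4(g) must end up as a reactant): +17.9 kcal/mol
eq. 2: not needed (C2H5NH2(g) appears nowhere else).
eq. 3 as written (NH3(g) already on the product side): -11.0 kcal/mol
eq. 4 as written (CO2(g) already on the product side): -94.0 kcal/mol
By Hess's law, ΔH_rxn = (+17.9) + (-11.0) + (-94.0) = -87.1 kcal/mol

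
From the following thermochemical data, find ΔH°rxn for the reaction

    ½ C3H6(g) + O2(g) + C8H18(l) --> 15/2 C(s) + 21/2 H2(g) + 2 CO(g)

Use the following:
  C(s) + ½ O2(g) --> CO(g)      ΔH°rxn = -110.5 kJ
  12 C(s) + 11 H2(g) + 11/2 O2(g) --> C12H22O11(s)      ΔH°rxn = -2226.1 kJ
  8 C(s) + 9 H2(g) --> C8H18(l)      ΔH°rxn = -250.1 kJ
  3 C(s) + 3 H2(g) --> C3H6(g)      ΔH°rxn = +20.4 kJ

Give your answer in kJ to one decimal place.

ΔH°rxn = 18.9 kJ

equation 1 × 2: (2)·(-110.5) = -221.0 kJ
equation 2: not needed.
equation 3 reversed: +250.1 kJ
equation 4 reversed and × 1/2: (-1/2)·(+20.4) = -10.2 kJ
ΔH°rxn = (2)·(-110.5) + (-1)·(-250.1) + (-1/2)·(+20.4) = 18.9 kJ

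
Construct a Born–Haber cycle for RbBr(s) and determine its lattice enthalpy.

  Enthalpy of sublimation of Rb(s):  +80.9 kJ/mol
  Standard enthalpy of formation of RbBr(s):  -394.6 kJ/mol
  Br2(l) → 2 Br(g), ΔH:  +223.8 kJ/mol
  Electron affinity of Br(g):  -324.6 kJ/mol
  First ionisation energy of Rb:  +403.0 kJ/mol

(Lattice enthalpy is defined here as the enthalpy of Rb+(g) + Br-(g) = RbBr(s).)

U = -665.8 kJ/mol

ΔHf° = 1·ΔHsub + 1·(ΣIE) + 1/2·D(Br2) + 1·EA + U
-394.6 = 1·(+80.9) + 1·(+403.0) + 1/2·(+223.8) + 1·(-324.6) + U
U = -394.6 − (+271.2) = -665.8 kJ/mol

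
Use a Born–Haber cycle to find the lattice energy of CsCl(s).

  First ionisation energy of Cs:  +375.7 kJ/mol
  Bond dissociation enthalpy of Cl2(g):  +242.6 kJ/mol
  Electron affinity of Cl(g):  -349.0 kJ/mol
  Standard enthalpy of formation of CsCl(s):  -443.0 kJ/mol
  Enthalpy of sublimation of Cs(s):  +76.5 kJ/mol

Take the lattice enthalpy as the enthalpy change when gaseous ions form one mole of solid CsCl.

U = -667.5 kJ/mol

ΔHf° = 1·ΔHsub + 1·(ΣIE) + 1/2·D(Cl2) + 1·EA + U
-443.0 = 1·(+76.5) + 1·(+375.7) + 1/2·(+242.6) + 1·(-349.0) + U
U = -443.0 − (+224.5) = -667.5 kJ/mol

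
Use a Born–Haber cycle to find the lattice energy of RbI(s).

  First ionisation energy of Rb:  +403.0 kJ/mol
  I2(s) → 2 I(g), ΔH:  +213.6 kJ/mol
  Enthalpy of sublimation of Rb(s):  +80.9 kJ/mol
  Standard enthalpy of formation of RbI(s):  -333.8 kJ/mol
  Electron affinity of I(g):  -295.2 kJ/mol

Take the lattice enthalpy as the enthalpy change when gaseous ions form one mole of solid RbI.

ΔHf° = 1·ΔHsub + 1·(ΣIE) + 1/2·D(I2) + 1·EA + U
-333.8 = 1·(+80.9) + 1·(+403.0) + 1/2·(+213.6) + 1·(-295.2) + U
U = -333.8 − (+295.5) = -629.3 kJ/mol

U = -629.3 kJ/mol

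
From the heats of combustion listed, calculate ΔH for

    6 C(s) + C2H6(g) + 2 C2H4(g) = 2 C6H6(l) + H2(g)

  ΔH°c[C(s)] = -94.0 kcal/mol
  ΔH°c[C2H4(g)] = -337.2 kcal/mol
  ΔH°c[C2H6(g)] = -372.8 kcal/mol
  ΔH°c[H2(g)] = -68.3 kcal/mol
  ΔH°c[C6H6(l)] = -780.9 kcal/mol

Using ΔH = Σ nΔHc°(reactants) − Σ nΔHc°(products):
= [6·(-94.0) + 1·(-372.8) + 2·(-337.2)] − [2·(-780.9) + 1·(-68.3)]
= 18.9 kcal/mol

ΔH = 18.9 kcal/mol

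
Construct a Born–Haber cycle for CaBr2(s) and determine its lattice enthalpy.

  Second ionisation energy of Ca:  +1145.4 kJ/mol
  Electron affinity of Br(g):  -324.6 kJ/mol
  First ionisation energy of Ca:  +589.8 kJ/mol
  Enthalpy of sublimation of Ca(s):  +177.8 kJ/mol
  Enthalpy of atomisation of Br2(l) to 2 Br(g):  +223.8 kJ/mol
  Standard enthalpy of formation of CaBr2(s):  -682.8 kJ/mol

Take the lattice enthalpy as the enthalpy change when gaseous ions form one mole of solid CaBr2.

U = -2170.4 kJ/mol

ΔHf° = 1·ΔHsub + 1·(ΣIE) + 1·D(Br2) + 2·EA + U
-682.8 = 1·(+177.8) + 1·(+1735.2) + 1·(+223.8) + 2·(-324.6) + U
U = -682.8 − (+1487.6) = -2170.4 kJ/mol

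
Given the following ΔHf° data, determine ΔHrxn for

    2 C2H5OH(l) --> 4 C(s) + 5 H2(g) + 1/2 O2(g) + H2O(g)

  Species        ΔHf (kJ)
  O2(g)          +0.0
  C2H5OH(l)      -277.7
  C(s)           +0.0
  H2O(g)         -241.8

ΔHrxn = 313.6 kJ

ΔH°rxn = Σ nΔHf°(products) − Σ nΔHf°(reactants).
Products: 4·(+0.0) + 5·(+0.0) + 1/2·(+0.0) + 1·(-241.8) = -241.8
Reactants: 2·(-277.7) = -555.4
ΔHrxn = (-241.8) − (-555.4) = 313.6 kJ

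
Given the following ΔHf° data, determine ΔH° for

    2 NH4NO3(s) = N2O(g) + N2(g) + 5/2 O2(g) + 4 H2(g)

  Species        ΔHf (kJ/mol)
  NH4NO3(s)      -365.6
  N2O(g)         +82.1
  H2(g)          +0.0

ΔH° = 813.3 kJ/mol

ΔH°rxn = Σ nΔHf°(products) − Σ nΔHf°(reactants).
Products: 1·(+82.1) + 1·(+0.0) + 5/2·(+0.0) + 4·(+0.0) = +82.1
Reactants: 2·(-365.6) = -731.2
ΔH° = (+82.1) − (-731.2) = 813.3 kJ/mol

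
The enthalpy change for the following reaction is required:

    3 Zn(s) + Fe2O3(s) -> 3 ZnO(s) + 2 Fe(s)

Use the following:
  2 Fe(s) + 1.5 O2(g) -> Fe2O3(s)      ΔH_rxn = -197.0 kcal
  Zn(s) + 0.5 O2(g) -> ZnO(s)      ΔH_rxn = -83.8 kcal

equation 1 reversed (reverse to put Fe2O3(s) on the reactant side): +197.0 kcal
equation 2 × 3 (×3 to match 3 ZnO(s) in the target): (3)·(-83.8) = -251.4 kcal
Summing the manipulated equations, ΔH_rxn = (+197.0) + (-251.4) = -54.4 kcal

ΔH_rxn = -54.4 kcal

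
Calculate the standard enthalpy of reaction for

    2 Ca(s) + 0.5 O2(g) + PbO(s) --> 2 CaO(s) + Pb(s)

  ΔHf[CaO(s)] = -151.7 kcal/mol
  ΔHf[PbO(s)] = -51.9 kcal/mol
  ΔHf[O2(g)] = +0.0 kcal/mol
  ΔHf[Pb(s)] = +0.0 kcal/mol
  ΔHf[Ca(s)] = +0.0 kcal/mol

Products: 2·(-151.7) + 1·(+0.0) = -303.4
Reactants: 2·(+0.0) + 1/2·(+0.0) + 1·(-51.9) = -51.9
ΔH°rxn = (-303.4) − (-51.9) = -251.5 kcal/mol

ΔH°rxn = -251.5 kcal/mol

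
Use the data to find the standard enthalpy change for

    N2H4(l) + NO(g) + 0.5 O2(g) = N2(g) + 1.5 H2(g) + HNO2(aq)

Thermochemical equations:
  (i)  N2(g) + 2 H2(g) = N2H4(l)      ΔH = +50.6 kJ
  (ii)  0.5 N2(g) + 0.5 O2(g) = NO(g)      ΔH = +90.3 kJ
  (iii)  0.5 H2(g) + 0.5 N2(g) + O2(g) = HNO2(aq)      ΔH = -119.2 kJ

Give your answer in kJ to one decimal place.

ΔH = -260.1 kJ

(i) reversed: -50.6 kJ
(ii) reversed: -90.3 kJ
(iii) as written: -119.2 kJ
By Hess's law, ΔH = (-1)·(+50.6) + (-1)·(+90.3) + (1)·(-119.2) = -260.1 kJ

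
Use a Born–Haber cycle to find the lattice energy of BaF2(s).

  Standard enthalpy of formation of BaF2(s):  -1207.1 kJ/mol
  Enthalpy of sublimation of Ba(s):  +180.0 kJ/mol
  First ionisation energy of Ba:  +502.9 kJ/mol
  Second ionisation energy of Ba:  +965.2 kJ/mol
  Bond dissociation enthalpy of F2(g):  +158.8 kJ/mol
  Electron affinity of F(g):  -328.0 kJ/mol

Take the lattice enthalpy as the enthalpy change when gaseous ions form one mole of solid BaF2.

U = -2358.0 kJ/mol

ΔHf° = 1·ΔHsub + 1·(ΣIE) + 1·D(F2) + 2·EA + U
-1207.1 = 1·(+180.0) + 1·(+1468.1) + 1·(+158.8) + 2·(-328.0) + U
U = -1207.1 − (+1150.9) = -2358.0 kJ/mol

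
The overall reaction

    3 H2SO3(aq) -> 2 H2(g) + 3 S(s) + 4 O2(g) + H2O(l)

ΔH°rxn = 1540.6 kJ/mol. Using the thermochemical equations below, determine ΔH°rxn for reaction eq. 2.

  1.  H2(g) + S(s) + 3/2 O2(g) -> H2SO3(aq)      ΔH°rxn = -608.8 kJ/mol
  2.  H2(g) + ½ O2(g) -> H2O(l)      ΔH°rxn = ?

ΔH°rxn = -285.8 kJ/mol

eq. 1 reversed and × 3: (-3)·(-608.8) = +1826.4 kJ/mol
eq. 2 as written: contributes x
+1540.6 = (+1826.4) + x
x = (+1540.6 − (+1826.4)) / (1) = -285.8 kJ/mol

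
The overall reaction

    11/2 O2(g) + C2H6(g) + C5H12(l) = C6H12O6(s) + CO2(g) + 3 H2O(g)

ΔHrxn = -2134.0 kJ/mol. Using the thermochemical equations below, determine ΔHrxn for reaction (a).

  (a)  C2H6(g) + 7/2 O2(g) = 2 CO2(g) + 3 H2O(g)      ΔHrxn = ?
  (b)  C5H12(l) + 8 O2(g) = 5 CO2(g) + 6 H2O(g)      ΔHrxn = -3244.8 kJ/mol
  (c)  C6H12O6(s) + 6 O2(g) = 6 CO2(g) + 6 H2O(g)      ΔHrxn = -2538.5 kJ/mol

(a) as written (C2H6(g) already on the reactant side): contributes x
(b) as written (C5H12(l) already on the reactant side): -3244.8 kJ/mol
(c) reversed (C6H12O6(s) must end up as a product): +2538.5 kJ/mol
-2134.0 = (-3244.8) + (+2538.5) + x
x = (-2134.0 − (-706.3)) / (1) = -1427.7 kJ/mol

ΔHrxn = -1427.7 kJ/mol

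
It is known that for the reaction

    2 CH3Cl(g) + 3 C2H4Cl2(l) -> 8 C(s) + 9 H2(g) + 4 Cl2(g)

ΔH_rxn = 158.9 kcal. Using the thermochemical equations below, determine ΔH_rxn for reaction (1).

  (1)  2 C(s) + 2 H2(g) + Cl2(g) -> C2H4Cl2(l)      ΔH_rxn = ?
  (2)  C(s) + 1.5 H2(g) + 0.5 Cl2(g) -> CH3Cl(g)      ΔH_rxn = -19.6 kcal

(1) reversed and × 3 (reverse to put C2H4Cl2(l) on the reactant side; scale by 3 for the 3 C2H4Cl2(l)): contributes −3·x
(2) reversed and × 2 (reverse to put CH3Cl(g) on the reactant side; scale by 2 for the 2 CH3Cl(g)): (-2)·(-19.6) = +39.2 kcal
+158.9 = (+39.2) − 3·x
x = (+158.9 − (+39.2)) / (-3) = -39.9 kcal

ΔH_rxn = -39.9 kcal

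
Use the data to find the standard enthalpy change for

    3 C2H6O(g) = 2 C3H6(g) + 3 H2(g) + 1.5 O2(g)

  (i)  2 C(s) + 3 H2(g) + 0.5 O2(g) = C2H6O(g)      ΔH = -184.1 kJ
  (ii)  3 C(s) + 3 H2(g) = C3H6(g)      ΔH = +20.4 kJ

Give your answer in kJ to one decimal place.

ΔH = 593.1 kJ

(i) reversed and × 3 (reverse to put C2H6O(g) on the reactant side; scale by 3 for the 3 C2H6O(g)): (-3)·(-184.1) = +552.3 kJ
(ii) × 2 (scale by 2 for the 2 C3H6(g)): (2)·(+20.4) = +40.8 kJ
ΔH = (+552.3) + (+40.8) = 593.1 kJ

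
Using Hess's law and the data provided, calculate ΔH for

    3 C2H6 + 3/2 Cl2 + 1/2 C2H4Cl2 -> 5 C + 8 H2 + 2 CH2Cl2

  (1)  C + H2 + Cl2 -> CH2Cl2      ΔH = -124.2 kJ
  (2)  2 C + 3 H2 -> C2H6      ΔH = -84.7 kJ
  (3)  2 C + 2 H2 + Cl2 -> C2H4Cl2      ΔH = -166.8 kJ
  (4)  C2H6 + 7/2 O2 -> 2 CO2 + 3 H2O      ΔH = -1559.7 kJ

ΔH = 89.1 kJ

(1) × 2 (×2 to match 2 CH2Cl2 in the target): (2)·(-124.2) = -248.4 kJ
(2) reversed and × 3: (-3)·(-84.7) = +254.1 kJ
(3) reversed and × 1/2 (reverse to put C2H4Cl2 on the reactant side; scale by 1/2 for the 1/2 C2H4Cl2): (-1/2)·(-166.8) = +83.4 kJ
(4): not needed (O2 appears nowhere else).
ΔH = (2)·(-124.2) + (-3)·(-84.7) + (-1/2)·(-166.8) = 89.1 kJ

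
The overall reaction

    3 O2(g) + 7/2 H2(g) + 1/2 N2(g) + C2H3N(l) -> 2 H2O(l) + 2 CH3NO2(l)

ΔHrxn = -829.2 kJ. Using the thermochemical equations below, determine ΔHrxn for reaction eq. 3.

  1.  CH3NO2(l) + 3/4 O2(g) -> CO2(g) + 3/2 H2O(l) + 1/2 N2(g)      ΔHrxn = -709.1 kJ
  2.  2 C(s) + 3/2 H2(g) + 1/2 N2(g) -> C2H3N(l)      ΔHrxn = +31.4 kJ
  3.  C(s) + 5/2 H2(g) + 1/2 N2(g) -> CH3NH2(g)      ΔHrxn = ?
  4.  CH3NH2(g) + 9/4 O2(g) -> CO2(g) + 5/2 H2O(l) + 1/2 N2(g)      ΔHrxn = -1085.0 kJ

ΔHrxn = -23.0 kJ

eq. 1 reversed and × 2: (-2)·(-709.1) = +1418.2 kJ
eq. 2 reversed: -31.4 kJ
eq. 3 × 2: contributes 2·x
eq. 4 × 2: (2)·(-1085.0) = -2170.0 kJ
-829.2 = (+1418.2) + (-31.4) + (-2170.0) + 2·x
x = (-829.2 − (-783.2)) / (2) = -23.0 kJ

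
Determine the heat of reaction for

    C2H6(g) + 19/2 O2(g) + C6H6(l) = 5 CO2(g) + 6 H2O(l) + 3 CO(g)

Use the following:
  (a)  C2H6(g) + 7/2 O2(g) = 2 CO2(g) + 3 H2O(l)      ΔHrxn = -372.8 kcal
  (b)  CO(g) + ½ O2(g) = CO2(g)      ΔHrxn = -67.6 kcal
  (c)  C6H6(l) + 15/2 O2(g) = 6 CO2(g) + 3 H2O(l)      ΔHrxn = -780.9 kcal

ΔHrxn = -950.9 kcal

(a) as written: -372.8 kcal
(b) reversed and × 3: (-3)·(-67.6) = +202.8 kcal
(c) as written: -780.9 kcal
ΔHrxn = (-372.8) + (+202.8) + (-780.9) = -950.9 kcal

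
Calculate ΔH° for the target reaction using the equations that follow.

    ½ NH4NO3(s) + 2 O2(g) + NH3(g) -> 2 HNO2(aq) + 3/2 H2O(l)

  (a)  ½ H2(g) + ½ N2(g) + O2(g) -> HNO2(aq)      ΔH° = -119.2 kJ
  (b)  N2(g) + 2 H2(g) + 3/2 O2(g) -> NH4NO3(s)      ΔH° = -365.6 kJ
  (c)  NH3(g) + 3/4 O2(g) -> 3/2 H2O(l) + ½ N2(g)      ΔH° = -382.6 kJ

ΔH° = -438.2 kJ

(a) × 2 (×2 to match 2 HNO2(aq) in the target): (2)·(-119.2) = -238.4 kJ
(b) reversed and × 1/2 (reverse to put NH4NO3(s) on the reactant side; ×1/2 to match 1/2 NH4NO3(s) in the target): (-1/2)·(-365.6) = +182.8 kJ
(c) as written (NH3(g) already on the reactant side): -382.6 kJ
Combining the equations, ΔH° = (-238.4) + (+182.8) + (-382.6) = -438.2 kJ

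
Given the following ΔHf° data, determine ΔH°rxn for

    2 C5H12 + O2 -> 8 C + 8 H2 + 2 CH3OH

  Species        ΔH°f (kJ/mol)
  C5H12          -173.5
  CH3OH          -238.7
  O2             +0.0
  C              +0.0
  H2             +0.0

ΔH°rxn = -130.4 kJ/mol

Products: 8·(+0.0) + 8·(+0.0) + 2·(-238.7) = -477.4
Reactants: 2·(-173.5) + 1·(+0.0) = -347.0
ΔH°rxn = (-477.4) − (-347.0) = -130.4 kJ/mol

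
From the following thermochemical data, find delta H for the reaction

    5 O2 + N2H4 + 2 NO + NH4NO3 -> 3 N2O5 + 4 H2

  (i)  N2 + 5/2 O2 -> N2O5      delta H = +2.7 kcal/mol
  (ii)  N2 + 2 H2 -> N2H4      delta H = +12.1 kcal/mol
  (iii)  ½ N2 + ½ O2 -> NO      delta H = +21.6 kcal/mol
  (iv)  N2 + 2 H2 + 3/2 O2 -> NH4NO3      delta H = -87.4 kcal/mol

delta H = 40.2 kcal/mol

(i) × 3: (3)·(+2.7) = +8.1 kcal/mol
(ii) reversed: -12.1 kcal/mol
(iii) reversed and × 2: (-2)·(+21.6) = -43.2 kcal/mol
(iv) reversed: +87.4 kcal/mol
delta H = (3)·(+2.7) + (-1)·(+12.1) + (-2)·(+21.6) + (-1)·(-87.4) = 40.2 kcal/mol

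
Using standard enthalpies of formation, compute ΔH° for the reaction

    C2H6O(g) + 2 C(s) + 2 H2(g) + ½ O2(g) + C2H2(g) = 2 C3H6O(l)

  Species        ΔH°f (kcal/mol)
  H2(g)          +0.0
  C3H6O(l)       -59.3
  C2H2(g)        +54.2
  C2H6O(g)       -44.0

ΔH° = -128.8 kcal/mol

Products: 2·(-59.3) = -118.6
Reactants: 1·(-44.0) + 2·(+0.0) + 2·(+0.0) + 1/2·(+0.0) + 1·(+54.2) = +10.2
ΔH° = (-118.6) − (+10.2) = -128.8 kcal/mol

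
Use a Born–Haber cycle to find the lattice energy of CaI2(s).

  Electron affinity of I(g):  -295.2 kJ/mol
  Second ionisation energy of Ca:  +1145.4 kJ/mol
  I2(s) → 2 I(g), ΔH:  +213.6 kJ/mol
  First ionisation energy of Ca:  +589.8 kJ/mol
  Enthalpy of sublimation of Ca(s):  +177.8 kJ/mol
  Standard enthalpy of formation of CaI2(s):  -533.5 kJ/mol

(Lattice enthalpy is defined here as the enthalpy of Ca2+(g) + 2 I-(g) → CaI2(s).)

U = -2069.7 kJ/mol

ΔHf° = 1·ΔHsub + 1·(ΣIE) + 1·D(I2) + 2·EA + U
-533.5 = 1·(+177.8) + 1·(+1735.2) + 1·(+213.6) + 2·(-295.2) + U
U = -533.5 − (+1536.2) = -2069.7 kJ/mol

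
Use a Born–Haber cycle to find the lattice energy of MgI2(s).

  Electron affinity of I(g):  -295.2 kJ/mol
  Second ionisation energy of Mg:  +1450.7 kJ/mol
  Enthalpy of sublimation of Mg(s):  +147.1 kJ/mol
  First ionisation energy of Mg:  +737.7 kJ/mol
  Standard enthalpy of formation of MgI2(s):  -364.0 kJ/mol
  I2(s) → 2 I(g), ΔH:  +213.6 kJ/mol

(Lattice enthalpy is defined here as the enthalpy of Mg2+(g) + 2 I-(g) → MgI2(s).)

U = -2322.7 kJ/mol

ΔHf° = 1·ΔHsub + 1·(ΣIE) + 1·D(I2) + 2·EA + U
-364.0 = 1·(+147.1) + 1·(+2188.4) + 1·(+213.6) + 2·(-295.2) + U
U = -364.0 − (+1958.7) = -2322.7 kJ/mol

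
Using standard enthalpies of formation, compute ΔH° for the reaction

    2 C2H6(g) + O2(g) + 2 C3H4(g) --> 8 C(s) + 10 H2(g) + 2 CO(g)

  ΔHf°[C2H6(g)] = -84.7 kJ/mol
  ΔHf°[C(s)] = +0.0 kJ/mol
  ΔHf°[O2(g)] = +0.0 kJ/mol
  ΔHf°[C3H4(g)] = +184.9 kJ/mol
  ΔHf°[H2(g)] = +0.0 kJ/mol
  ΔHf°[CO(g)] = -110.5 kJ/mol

ΔH°rxn = Σ nΔHf°(products) − Σ nΔHf°(reactants).
Products: 8·(+0.0) + 10·(+0.0) + 2·(-110.5) = -221.0
Reactants: 2·(-84.7) + 1·(+0.0) + 2·(+184.9) = +200.4
ΔH° = (-221.0) − (+200.4) = -421.4 kJ/mol

ΔH° = -421.4 kJ/mol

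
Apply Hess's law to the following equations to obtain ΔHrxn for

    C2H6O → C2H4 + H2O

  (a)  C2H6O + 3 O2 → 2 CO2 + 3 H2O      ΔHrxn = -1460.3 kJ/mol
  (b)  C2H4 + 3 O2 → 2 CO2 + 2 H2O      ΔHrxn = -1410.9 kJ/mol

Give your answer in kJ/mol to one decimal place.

(a) as written (C2H6O already on the reactant side): -1460.3 kJ/mol
(b) reversed (reverse to put C2H4 on the product side): +1410.9 kJ/mol
ΔHrxn = (1)·(-1460.3) + (-1)·(-1410.9) = -49.4 kJ/mol

ΔHrxn = -49.4 kJ/mol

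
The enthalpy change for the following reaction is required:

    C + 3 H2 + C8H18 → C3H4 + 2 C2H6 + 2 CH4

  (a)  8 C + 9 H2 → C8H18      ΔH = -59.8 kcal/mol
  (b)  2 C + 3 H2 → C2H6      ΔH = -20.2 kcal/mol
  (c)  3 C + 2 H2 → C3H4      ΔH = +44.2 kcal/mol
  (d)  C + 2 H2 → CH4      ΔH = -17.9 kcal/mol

(a) reversed: +59.8 kcal/mol
(b) × 2: (2)·(-20.2) = -40.4 kcal/mol
(c) as written: +44.2 kcal/mol
(d) × 2: (2)·(-17.9) = -35.8 kcal/mol
ΔH = (-1)·(-59.8) + (2)·(-20.2) + (1)·(+44.2) + (2)·(-17.9) = 27.8 kcal/mol

ΔH = 27.8 kcal/mol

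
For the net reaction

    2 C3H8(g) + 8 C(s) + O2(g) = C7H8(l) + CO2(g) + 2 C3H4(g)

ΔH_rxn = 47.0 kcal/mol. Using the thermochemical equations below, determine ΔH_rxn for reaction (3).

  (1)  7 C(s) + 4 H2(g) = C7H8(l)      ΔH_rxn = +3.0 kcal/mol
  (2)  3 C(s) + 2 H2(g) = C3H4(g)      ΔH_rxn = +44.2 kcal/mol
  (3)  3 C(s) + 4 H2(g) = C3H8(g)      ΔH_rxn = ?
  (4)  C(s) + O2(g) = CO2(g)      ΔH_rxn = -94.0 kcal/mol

(1) as written (C7H8(l) already on the product side): +3.0 kcal/mol
(2) × 2 (scale by 2 for the 2 C3H4(g)): (2)·(+44.2) = +88.4 kcal/mol
(3) reversed and × 2 (C3H8(g) must end up as a reactant; scale by 2 for the 2 C3H8(g)): contributes −2·x
(4) as written (CO2(g) already on the product side): -94.0 kcal/mol
+47.0 = (+3.0) + (+88.4) + (-94.0) − 2·x
x = (+47.0 − (-2.6)) / (-2) = -24.8 kcal/mol

ΔH_rxn = -24.8 kcal/mol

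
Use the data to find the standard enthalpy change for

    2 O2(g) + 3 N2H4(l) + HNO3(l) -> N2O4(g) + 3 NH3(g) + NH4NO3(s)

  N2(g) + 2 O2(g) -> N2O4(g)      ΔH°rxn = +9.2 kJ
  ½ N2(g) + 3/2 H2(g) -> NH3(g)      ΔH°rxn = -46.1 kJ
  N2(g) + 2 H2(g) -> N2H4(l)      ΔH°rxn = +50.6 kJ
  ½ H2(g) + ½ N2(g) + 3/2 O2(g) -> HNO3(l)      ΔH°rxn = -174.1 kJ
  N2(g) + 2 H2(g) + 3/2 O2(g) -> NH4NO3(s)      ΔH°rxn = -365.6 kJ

equation 1 as written (N2O4(g) already on the product side): +9.2 kJ
equation 2 × 3 (×3 to match 3 NH3(g) in the target): (3)·(-46.1) = -138.3 kJ
equation 3 reversed and × 3 (N2H4(l) must end up as a reactant; scale by 3 for the 3 N2H4(l)): (-3)·(+50.6) = -151.8 kJ
equation 4 reversed (HNO3(l) must end up as a reactant): +174.1 kJ
equation 5 as written (NH4NO3(s) already on the product side): -365.6 kJ
Summing the manipulated equations, ΔH°rxn = (1)·(+9.2) + (3)·(-46.1) + (-3)·(+50.6) + (-1)·(-174.1) + (1)·(-365.6) = -472.4 kJ

ΔH°rxn = -472.4 kJ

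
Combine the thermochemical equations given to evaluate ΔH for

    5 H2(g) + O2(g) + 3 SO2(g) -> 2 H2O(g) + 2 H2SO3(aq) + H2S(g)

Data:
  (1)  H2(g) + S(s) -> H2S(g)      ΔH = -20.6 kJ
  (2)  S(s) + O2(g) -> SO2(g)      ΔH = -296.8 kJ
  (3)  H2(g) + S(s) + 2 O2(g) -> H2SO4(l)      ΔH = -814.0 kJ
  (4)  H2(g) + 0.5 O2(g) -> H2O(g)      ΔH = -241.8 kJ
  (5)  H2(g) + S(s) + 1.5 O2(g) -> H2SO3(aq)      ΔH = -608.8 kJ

ΔH = -831.4 kJ

(1) as written: -20.6 kJ
(2) reversed and × 3: (-3)·(-296.8) = +890.4 kJ
(3): not needed.
(4) × 2: (2)·(-241.8) = -483.6 kJ
(5) × 2: (2)·(-608.8) = -1217.6 kJ
ΔH = (1)·(-20.6) + (-3)·(-296.8) + (2)·(-241.8) + (2)·(-608.8) = -831.4 kJ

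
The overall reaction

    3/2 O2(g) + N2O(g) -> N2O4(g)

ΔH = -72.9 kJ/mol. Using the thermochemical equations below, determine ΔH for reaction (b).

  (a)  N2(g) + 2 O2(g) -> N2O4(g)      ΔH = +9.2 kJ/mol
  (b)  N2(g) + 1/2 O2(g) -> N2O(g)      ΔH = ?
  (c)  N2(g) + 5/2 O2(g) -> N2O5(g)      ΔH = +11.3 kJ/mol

(a) as written (N2O4(g) already on the product side): +9.2 kJ/mol
(b) reversed (N2O(g) must end up as a reactant): contributes −x
(c): not needed (N2O5(g) appears nowhere else).
-72.9 = (+9.2) − x
x = (-72.9 − (+9.2)) / (-1) = 82.1 kJ/mol

ΔH = 82.1 kJ/mol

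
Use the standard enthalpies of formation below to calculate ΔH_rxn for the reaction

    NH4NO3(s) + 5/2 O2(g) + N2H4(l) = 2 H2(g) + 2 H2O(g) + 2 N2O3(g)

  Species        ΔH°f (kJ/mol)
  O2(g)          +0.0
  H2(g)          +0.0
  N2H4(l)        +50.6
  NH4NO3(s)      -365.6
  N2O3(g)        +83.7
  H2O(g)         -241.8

Products: 2·(+0.0) + 2·(-241.8) + 2·(+83.7) = -316.2
Reactants: 1·(-365.6) + 5/2·(+0.0) + 1·(+50.6) = -315.0
ΔH_rxn = (-316.2) − (-315.0) = -1.2 kJ/mol

ΔH_rxn = -1.2 kJ/mol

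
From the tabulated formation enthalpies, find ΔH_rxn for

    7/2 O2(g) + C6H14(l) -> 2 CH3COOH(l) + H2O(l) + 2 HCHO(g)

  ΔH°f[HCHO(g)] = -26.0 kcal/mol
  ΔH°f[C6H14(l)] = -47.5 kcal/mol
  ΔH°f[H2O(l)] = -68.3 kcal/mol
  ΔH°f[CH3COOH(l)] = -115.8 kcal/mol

ΔH_rxn = -304.4 kcal/mol

Products: 2·(-115.8) + 1·(-68.3) + 2·(-26.0) = -351.9
Reactants: 7/2·(+0.0) + 1·(-47.5) = -47.5
ΔH_rxn = (-351.9) − (-47.5) = -304.4 kcal/mol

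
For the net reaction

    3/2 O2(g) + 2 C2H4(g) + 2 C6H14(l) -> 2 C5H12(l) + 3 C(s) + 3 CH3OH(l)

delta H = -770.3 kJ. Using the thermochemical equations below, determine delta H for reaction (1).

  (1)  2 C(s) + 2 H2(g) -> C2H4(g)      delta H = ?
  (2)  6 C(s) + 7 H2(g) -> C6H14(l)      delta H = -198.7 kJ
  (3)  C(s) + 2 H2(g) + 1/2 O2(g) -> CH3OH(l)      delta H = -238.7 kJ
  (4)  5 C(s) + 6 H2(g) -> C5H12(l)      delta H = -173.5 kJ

delta H = 52.3 kJ

(1) reversed and × 2 (C2H4(g) must end up as a reactant; ×2 to match 2 C2H4(g) in the target): contributes −2·x
(2) reversed and × 2 (reverse to put C6H14(l) on the reactant side; scale by 2 for the 2 C6H14(l)): (-2)·(-198.7) = +397.4 kJ
(3) × 3 (scale by 3 for the 3 CH3OH(l)): (3)·(-238.7) = -716.1 kJ
(4) × 2 (×2 to match 2 C5H12(l) in the target): (2)·(-173.5) = -347.0 kJ
-770.3 = (+397.4) + (-716.1) + (-347.0) − 2·x
x = (-770.3 − (-665.7)) / (-2) = 52.3 kJ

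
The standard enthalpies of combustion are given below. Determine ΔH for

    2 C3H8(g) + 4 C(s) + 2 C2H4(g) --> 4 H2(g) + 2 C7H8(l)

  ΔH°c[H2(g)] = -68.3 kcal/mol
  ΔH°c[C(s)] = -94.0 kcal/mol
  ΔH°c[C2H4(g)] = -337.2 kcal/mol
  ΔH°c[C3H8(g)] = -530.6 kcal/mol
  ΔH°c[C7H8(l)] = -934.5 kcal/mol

With combustion enthalpies, reactants minus products:
= [2·(-530.6) + 4·(-94.0) + 2·(-337.2)] − [4·(-68.3) + 2·(-934.5)]
= 30.6 kcal/mol

ΔH = 30.6 kcal/mol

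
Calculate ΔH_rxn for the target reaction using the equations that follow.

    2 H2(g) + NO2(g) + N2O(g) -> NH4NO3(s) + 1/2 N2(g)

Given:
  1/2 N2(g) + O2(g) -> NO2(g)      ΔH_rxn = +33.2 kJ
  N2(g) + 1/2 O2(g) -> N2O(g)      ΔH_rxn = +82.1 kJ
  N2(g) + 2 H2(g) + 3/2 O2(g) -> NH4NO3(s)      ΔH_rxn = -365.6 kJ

ΔH_rxn = -480.9 kJ

equation 1 reversed: -33.2 kJ
equation 2 reversed: -82.1 kJ
equation 3 as written: -365.6 kJ
ΔH_rxn = (-1)·(+33.2) + (-1)·(+82.1) + (1)·(-365.6) = -480.9 kJ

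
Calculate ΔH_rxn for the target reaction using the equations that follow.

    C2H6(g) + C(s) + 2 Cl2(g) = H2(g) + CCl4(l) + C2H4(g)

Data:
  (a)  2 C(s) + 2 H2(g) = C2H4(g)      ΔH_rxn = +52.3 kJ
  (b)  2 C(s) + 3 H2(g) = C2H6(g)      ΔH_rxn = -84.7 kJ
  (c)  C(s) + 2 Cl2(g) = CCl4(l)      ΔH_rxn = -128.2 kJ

(a) as written (C2H4(g) already on the product side): +52.3 kJ
(b) reversed (C2H6(g) must end up as a reactant): +84.7 kJ
(c) as written (CCl4(l) already on the product side): -128.2 kJ
ΔH_rxn = (+52.3) + (+84.7) + (-128.2) = 8.8 kJ

ΔH_rxn = 8.8 kJ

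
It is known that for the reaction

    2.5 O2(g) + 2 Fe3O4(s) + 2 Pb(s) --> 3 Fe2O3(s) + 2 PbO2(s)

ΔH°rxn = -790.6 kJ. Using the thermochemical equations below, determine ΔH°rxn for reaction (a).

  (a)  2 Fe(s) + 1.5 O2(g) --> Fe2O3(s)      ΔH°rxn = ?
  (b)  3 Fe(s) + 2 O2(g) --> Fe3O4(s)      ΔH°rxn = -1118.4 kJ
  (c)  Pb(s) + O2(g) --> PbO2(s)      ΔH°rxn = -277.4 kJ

(a) × 3 (scale by 3 for the 3 Fe2O3(s)): contributes 3·x
(b) reversed and × 2 (Fe3O4(s) must end up as a reactant; scale by 2 for the 2 Fe3O4(s)): (-2)·(-1118.4) = +2236.8 kJ
(c) × 2 (×2 to match 2 PbO2(s) in the target): (2)·(-277.4) = -554.8 kJ
-790.6 = (+2236.8) + (-554.8) + 3·x
x = (-790.6 − (+1682.0)) / (3) = -824.2 kJ

ΔH°rxn = -824.2 kJ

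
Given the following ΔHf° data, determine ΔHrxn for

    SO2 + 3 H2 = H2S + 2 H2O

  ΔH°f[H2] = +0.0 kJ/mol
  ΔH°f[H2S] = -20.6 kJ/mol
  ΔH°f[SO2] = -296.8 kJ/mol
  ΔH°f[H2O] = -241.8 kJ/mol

Products: 1·(-20.6) + 2·(-241.8) = -504.2
Reactants: 1·(-296.8) + 3·(+0.0) = -296.8
ΔHrxn = (-504.2) − (-296.8) = -207.4 kJ/mol

ΔHrxn = -207.4 kJ/mol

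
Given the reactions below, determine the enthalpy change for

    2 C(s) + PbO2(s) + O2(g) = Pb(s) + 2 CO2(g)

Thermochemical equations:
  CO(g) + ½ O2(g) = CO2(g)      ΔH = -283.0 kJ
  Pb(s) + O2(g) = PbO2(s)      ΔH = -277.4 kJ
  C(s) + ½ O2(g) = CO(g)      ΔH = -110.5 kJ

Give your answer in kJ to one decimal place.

equation 1 × 2: (2)·(-283.0) = -566.0 kJ
equation 2 reversed: +277.4 kJ
equation 3 × 2: (2)·(-110.5) = -221.0 kJ
Summing the manipulated equations, ΔH = (2)·(-283.0) + (-1)·(-277.4) + (2)·(-110.5) = -509.6 kJ

ΔH = -509.6 kJ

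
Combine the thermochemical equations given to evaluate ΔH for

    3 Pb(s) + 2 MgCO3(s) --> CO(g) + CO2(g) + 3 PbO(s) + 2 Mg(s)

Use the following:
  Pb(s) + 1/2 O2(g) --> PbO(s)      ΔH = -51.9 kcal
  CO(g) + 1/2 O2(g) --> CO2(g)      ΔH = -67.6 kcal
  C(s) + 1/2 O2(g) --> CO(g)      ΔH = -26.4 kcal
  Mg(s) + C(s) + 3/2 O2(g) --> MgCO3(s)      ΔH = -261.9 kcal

equation 1 × 3: (3)·(-51.9) = -155.7 kcal
equation 2 as written: -67.6 kcal
equation 3 × 2: (2)·(-26.4) = -52.8 kcal
equation 4 reversed and × 2: (-2)·(-261.9) = +523.8 kcal
ΔH = (3)·(-51.9) + (1)·(-67.6) + (2)·(-26.4) + (-2)·(-261.9) = 247.7 kcal

ΔH = 247.7 kcal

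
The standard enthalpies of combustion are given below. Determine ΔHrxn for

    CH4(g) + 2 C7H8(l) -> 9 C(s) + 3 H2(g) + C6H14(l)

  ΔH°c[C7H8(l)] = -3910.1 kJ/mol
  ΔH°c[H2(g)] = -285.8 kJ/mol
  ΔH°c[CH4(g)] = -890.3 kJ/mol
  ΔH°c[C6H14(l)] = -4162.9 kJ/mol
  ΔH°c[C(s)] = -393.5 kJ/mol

ΔHrxn = -148.7 kJ/mol

With combustion enthalpies, reactants minus products:
= [1·(-890.3) + 2·(-3910.1)] − [9·(-393.5) + 3·(-285.8) + 1·(-4162.9)]
= -148.7 kJ/mol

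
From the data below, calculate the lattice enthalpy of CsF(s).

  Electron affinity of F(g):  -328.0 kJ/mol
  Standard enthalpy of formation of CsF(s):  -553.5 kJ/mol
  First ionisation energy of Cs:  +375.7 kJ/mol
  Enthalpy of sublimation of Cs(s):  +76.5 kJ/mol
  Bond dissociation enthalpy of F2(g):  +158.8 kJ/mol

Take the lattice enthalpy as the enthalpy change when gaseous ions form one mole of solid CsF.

U = -757.1 kJ/mol

ΔHf° = 1·ΔHsub + 1·(ΣIE) + 1/2·D(F2) + 1·EA + U
-553.5 = 1·(+76.5) + 1·(+375.7) + 1/2·(+158.8) + 1·(-328.0) + U
U = -553.5 − (+203.6) = -757.1 kJ/mol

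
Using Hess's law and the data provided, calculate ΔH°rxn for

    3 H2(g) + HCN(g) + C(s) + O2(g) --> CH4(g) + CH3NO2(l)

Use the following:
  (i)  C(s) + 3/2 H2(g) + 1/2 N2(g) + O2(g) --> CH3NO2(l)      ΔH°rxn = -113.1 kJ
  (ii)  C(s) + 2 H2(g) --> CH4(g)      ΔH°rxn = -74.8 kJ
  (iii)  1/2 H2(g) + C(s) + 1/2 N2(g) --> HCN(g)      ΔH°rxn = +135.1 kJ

ΔH°rxn = -323.0 kJ

(i) as written (CH3NO2(l) already on the product side): -113.1 kJ
(ii) as written (CH4(g) already on the product side): -74.8 kJ
(iii) reversed (reverse to put HCN(g) on the reactant side): -135.1 kJ
ΔH°rxn = (-113.1) + (-74.8) + (-135.1) = -323.0 kJ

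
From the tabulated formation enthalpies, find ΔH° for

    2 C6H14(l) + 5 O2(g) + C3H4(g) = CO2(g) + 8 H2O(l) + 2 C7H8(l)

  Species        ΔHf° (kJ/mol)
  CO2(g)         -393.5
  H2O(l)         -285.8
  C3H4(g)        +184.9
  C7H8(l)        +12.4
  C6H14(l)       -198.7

Products: 1·(-393.5) + 8·(-285.8) + 2·(+12.4) = -2655.1
Reactants: 2·(-198.7) + 5·(+0.0) + 1·(+184.9) = -212.5
ΔH° = (-2655.1) − (-212.5) = -2442.6 kJ/mol

ΔH° = -2442.6 kJ/mol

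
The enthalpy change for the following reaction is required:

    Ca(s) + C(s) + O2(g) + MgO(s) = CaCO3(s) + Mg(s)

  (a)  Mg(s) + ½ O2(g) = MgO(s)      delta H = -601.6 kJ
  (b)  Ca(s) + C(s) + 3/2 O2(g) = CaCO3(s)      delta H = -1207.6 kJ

(a) reversed (reverse to put MgO(s) on the reactant side): +601.6 kJ
(b) as written (CaCO3(s) already on the product side): -1207.6 kJ
Since enthalpy is a state function, delta H = (+601.6) + (-1207.6) = -606.0 kJ

delta H = -606.0 kJ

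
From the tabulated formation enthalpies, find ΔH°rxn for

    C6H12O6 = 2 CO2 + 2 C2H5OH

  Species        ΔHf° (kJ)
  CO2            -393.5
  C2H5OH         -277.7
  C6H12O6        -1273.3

ΔH°rxn = Σ nΔHf°(products) − Σ nΔHf°(reactants).
Products: 2·(-393.5) + 2·(-277.7) = -1342.4
Reactants: 1·(-1273.3) = -1273.3
ΔH°rxn = (-1342.4) − (-1273.3) = -69.1 kJ

ΔH°rxn = -69.1 kJ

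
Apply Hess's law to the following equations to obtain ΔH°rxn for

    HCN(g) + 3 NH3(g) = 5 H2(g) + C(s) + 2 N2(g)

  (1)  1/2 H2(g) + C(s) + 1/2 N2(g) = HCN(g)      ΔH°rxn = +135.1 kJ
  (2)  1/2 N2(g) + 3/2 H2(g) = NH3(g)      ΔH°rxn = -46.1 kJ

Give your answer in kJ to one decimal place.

ΔH°rxn = 3.2 kJ

(1) reversed (reverse to put HCN(g) on the reactant side): -135.1 kJ
(2) reversed and × 3 (reverse to put NH3(g) on the reactant side; ×3 to match 3 NH3(g) in the target): (-3)·(-46.1) = +138.3 kJ
Combining the equations, ΔH°rxn = (-1)·(+135.1) + (-3)·(-46.1) = 3.2 kJ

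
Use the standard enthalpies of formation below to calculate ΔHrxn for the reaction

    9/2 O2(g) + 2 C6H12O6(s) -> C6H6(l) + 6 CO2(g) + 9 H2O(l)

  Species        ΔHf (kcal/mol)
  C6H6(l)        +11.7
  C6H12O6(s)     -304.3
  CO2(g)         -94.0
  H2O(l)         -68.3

Products: 1·(+11.7) + 6·(-94.0) + 9·(-68.3) = -1167.0
Reactants: 9/2·(+0.0) + 2·(-304.3) = -608.6
ΔHrxn = (-1167.0) − (-608.6) = -558.4 kcal/mol

ΔHrxn = -558.4 kcal/mol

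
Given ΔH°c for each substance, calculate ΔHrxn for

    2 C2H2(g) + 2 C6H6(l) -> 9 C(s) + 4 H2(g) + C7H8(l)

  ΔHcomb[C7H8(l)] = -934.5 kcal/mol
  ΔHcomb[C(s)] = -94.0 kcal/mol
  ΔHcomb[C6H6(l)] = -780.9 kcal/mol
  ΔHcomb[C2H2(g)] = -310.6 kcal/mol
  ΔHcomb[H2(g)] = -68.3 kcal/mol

ΔHrxn = -129.3 kcal/mol

Using ΔH = Σ nΔHc°(reactants) − Σ nΔHc°(products):
= [2·(-310.6) + 2·(-780.9)] − [9·(-94.0) + 4·(-68.3) + 1·(-934.5)]
= -129.3 kcal/mol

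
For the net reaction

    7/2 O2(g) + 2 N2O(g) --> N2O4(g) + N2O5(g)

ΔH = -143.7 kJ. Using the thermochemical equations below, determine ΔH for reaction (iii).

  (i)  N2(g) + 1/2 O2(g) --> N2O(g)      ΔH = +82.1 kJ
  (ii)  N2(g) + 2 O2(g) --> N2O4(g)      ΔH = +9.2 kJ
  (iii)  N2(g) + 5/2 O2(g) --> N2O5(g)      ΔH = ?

ΔH = 11.3 kJ

(i) reversed and × 2: (-2)·(+82.1) = -164.2 kJ
(ii) as written: +9.2 kJ
(iii) as written: contributes x
-143.7 = (-164.2) + (+9.2) + x
x = (-143.7 − (-155.0)) / (1) = 11.3 kJ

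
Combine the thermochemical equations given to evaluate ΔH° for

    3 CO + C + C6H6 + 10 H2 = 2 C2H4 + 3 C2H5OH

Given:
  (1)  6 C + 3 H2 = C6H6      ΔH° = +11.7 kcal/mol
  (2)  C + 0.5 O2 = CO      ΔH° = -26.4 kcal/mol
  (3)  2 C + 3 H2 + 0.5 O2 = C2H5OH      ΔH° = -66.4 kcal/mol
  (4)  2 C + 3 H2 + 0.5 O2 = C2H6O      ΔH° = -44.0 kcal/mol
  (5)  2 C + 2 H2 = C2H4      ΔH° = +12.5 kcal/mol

ΔH° = -106.7 kcal/mol

(1) reversed (reverse to put C6H6 on the reactant side): -11.7 kcal/mol
(2) reversed and × 3 (reverse to put CO on the reactant side; ×3 to match 3 CO in the target): (-3)·(-26.4) = +79.2 kcal/mol
(3) × 3 (×3 to match 3 C2H5OH in the target): (3)·(-66.4) = -199.2 kcal/mol
(4): not needed (C2H6O appears nowhere else).
(5) × 2 (scale by 2 for the 2 C2H4): (2)·(+12.5) = +25.0 kcal/mol
ΔH° = (-1)·(+11.7) + (-3)·(-26.4) + (3)·(-66.4) + (2)·(+12.5) = -106.7 kcal/mol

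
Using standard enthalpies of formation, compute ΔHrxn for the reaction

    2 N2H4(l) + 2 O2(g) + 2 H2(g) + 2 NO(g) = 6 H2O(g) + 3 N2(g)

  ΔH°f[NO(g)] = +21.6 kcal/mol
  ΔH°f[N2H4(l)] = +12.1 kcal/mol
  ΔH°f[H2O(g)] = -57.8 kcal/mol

ΔHrxn = -414.2 kcal/mol

Products: 6·(-57.8) + 3·(+0.0) = -346.8
Reactants: 2·(+12.1) + 2·(+0.0) + 2·(+0.0) + 2·(+21.6) = +67.4
ΔHrxn = (-346.8) − (+67.4) = -414.2 kcal/mol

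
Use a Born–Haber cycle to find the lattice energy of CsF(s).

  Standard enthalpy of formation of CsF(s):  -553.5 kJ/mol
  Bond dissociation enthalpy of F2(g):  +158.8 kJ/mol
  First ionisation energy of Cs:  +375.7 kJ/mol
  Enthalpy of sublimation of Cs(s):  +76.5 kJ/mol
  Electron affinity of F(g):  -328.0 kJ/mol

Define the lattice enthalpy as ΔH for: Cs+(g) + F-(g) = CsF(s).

ΔHf° = 1·ΔHsub + 1·(ΣIE) + 1/2·D(F2) + 1·EA + U
-553.5 = 1·(+76.5) + 1·(+375.7) + 1/2·(+158.8) + 1·(-328.0) + U
U = -553.5 − (+203.6) = -757.1 kJ/mol

U = -757.1 kJ/mol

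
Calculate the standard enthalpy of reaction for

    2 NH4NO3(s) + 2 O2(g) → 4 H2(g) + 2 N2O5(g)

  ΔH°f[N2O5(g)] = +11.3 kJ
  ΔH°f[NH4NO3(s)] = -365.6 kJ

ΔH_rxn = 753.8 kJ

ΔH°rxn = Σ nΔHf°(products) − Σ nΔHf°(reactants).
Products: 4·(+0.0) + 2·(+11.3) = +22.6
Reactants: 2·(-365.6) + 2·(+0.0) = -731.2
ΔH_rxn = (+22.6) − (-731.2) = 753.8 kJ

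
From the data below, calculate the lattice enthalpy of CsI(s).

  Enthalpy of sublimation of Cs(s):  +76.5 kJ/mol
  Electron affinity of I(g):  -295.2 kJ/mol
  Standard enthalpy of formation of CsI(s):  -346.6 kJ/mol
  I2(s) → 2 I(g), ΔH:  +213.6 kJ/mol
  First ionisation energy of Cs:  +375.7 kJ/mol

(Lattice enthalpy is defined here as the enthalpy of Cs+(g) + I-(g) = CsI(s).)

U = -610.4 kJ/mol

ΔHf° = 1·ΔHsub + 1·(ΣIE) + 1/2·D(I2) + 1·EA + U
-346.6 = 1·(+76.5) + 1·(+375.7) + 1/2·(+213.6) + 1·(-295.2) + U
U = -346.6 − (+263.8) = -610.4 kJ/mol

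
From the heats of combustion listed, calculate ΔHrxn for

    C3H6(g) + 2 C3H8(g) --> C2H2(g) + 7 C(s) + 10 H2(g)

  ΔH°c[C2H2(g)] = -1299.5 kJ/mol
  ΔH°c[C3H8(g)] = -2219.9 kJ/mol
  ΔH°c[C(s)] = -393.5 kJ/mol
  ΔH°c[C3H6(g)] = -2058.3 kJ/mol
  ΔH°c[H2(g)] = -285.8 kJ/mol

ΔHrxn = 413.9 kJ/mol

With combustion enthalpies, reactants minus products:
= [1·(-2058.3) + 2·(-2219.9)] − [1·(-1299.5) + 7·(-393.5) + 10·(-285.8)]
= 413.9 kJ/mol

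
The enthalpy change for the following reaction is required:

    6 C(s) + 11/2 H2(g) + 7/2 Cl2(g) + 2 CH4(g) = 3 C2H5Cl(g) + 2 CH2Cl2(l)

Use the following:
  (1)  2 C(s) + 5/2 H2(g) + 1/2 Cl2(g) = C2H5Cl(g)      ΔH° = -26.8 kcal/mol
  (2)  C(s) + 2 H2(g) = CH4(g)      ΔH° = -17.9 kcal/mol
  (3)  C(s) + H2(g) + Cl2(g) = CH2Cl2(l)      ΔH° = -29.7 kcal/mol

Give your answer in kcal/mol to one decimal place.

ΔH° = -104.0 kcal/mol

(1) × 3 (×3 to match 3 C2H5Cl(g) in the target): (3)·(-26.8) = -80.4 kcal/mol
(2) reversed and × 2 (reverse to put CH4(g) on the reactant side; scale by 2 for the 2 CH4(g)): (-2)·(-17.9) = +35.8 kcal/mol
(3) × 2 (×2 to match 2 CH2Cl2(l) in the target): (2)·(-29.7) = -59.4 kcal/mol
ΔH° = (3)·(-26.8) + (-2)·(-17.9) + (2)·(-29.7) = -104.0 kcal/mol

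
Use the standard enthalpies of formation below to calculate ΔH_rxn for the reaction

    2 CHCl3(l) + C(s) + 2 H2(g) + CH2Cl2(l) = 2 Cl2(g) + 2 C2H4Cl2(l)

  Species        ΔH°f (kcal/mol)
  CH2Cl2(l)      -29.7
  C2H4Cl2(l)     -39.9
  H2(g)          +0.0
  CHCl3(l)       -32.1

ΔH_rxn = 14.1 kcal/mol

Products: 2·(+0.0) + 2·(-39.9) = -79.8
Reactants: 2·(-32.1) + 1·(+0.0) + 2·(+0.0) + 1·(-29.7) = -93.9
ΔH_rxn = (-79.8) − (-93.9) = 14.1 kcal/mol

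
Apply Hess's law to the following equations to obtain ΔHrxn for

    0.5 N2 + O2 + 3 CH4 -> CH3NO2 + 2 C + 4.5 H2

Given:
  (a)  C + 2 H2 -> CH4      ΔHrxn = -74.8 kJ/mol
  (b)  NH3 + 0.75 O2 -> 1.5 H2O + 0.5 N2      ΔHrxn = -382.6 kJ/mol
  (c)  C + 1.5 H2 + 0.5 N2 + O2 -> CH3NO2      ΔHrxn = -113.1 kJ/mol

(a) reversed and × 3: (-3)·(-74.8) = +224.4 kJ/mol
(b): not needed.
(c) as written: -113.1 kJ/mol
ΔHrxn = (+224.4) + (-113.1) = 111.3 kJ/mol

ΔHrxn = 111.3 kJ/mol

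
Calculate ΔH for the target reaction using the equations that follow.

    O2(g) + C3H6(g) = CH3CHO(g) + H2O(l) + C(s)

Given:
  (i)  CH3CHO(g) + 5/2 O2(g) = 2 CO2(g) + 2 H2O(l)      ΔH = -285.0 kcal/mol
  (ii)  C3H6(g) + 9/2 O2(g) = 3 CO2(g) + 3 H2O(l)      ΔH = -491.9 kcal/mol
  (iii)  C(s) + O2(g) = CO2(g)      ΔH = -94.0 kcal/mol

(i) reversed (reverse to put CH3CHO(g) on the product side): +285.0 kcal/mol
(ii) as written (C3H6(g) already on the reactant side): -491.9 kcal/mol
(iii) reversed (reverse to put C(s) on the product side): +94.0 kcal/mol
By Hess's law, ΔH = (-1)·(-285.0) + (1)·(-491.9) + (-1)·(-94.0) = -112.9 kcal/mol

ΔH = -112.9 kcal/mol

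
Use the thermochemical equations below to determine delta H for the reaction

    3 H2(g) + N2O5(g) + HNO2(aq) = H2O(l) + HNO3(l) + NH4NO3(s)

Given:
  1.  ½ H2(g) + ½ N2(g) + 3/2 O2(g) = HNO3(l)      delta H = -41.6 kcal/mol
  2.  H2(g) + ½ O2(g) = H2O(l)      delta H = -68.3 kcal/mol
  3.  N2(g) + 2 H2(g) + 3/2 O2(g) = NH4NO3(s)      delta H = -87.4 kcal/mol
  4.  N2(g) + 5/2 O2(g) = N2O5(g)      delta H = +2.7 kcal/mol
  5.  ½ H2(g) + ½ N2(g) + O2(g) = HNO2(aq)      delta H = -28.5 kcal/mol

eq. 1 as written: -41.6 kcal/mol
eq. 2 as written: -68.3 kcal/mol
eq. 3 as written: -87.4 kcal/mol
eq. 4 reversed: -2.7 kcal/mol
eq. 5 reversed: +28.5 kcal/mol
Since enthalpy is a state function, delta H = (-41.6) + (-68.3) + (-87.4) + (-2.7) + (+28.5) = -171.5 kcal/mol

delta H = -171.5 kcal/mol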